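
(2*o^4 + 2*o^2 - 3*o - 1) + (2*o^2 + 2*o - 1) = 2*o^4 + 4*o^2 - o - 2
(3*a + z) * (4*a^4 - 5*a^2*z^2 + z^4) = 12*a^5 + 4*a^4*z - 15*a^3*z^2 - 5*a^2*z^3 + 3*a*z^4 + z^5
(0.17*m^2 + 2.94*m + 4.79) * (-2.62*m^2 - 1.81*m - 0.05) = -0.4454*m^4 - 8.0105*m^3 - 17.8797*m^2 - 8.8169*m - 0.2395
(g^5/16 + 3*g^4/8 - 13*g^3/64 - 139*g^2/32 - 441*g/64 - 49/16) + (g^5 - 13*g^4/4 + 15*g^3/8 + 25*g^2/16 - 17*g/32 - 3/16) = 17*g^5/16 - 23*g^4/8 + 107*g^3/64 - 89*g^2/32 - 475*g/64 - 13/4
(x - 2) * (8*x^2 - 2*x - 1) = 8*x^3 - 18*x^2 + 3*x + 2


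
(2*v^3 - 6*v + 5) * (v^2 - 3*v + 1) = 2*v^5 - 6*v^4 - 4*v^3 + 23*v^2 - 21*v + 5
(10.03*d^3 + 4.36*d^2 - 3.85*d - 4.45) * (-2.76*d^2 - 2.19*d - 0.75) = -27.6828*d^5 - 33.9993*d^4 - 6.4449*d^3 + 17.4435*d^2 + 12.633*d + 3.3375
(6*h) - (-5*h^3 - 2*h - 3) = 5*h^3 + 8*h + 3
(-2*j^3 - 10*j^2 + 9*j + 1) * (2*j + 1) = -4*j^4 - 22*j^3 + 8*j^2 + 11*j + 1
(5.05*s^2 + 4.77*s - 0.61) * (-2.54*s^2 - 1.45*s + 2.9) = -12.827*s^4 - 19.4383*s^3 + 9.2779*s^2 + 14.7175*s - 1.769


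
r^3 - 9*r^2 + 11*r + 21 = (r - 7)*(r - 3)*(r + 1)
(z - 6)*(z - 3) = z^2 - 9*z + 18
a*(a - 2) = a^2 - 2*a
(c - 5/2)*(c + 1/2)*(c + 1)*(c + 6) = c^4 + 5*c^3 - 37*c^2/4 - 83*c/4 - 15/2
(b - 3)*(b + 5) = b^2 + 2*b - 15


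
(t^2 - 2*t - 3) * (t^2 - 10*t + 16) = t^4 - 12*t^3 + 33*t^2 - 2*t - 48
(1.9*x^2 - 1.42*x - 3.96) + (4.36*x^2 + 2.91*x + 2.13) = 6.26*x^2 + 1.49*x - 1.83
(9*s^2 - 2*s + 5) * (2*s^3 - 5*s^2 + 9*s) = 18*s^5 - 49*s^4 + 101*s^3 - 43*s^2 + 45*s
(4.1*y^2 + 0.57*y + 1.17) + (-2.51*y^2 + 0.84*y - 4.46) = 1.59*y^2 + 1.41*y - 3.29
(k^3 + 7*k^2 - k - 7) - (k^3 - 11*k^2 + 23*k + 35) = 18*k^2 - 24*k - 42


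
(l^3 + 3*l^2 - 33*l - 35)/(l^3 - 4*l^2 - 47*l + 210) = (l + 1)/(l - 6)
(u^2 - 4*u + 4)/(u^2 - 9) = (u^2 - 4*u + 4)/(u^2 - 9)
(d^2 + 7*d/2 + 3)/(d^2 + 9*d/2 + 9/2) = (d + 2)/(d + 3)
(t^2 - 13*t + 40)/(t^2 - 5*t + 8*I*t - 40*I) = (t - 8)/(t + 8*I)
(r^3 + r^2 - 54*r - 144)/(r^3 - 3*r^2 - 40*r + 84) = (r^2 - 5*r - 24)/(r^2 - 9*r + 14)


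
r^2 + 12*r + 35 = (r + 5)*(r + 7)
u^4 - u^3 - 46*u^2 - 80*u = u*(u - 8)*(u + 2)*(u + 5)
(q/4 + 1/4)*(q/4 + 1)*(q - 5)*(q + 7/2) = q^4/16 + 7*q^3/32 - 21*q^2/16 - 187*q/32 - 35/8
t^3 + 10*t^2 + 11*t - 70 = (t - 2)*(t + 5)*(t + 7)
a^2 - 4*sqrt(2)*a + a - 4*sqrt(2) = (a + 1)*(a - 4*sqrt(2))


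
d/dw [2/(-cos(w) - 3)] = -2*sin(w)/(cos(w) + 3)^2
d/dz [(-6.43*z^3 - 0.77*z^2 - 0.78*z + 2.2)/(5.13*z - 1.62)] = (-65.9718*z^3 + 27.2997*z^2 + 2.4948*z - 10.0224)/(26.3169*z^2 - 16.6212*z + 2.6244)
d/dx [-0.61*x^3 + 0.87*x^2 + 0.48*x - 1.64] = -1.83*x^2 + 1.74*x + 0.48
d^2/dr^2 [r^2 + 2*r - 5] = 2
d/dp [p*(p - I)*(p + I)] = 3*p^2 + 1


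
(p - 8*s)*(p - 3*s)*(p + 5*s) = p^3 - 6*p^2*s - 31*p*s^2 + 120*s^3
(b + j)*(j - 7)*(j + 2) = b*j^2 - 5*b*j - 14*b + j^3 - 5*j^2 - 14*j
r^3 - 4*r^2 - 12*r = r*(r - 6)*(r + 2)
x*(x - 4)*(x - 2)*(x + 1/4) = x^4 - 23*x^3/4 + 13*x^2/2 + 2*x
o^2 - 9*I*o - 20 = (o - 5*I)*(o - 4*I)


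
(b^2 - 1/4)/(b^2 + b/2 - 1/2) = (b + 1/2)/(b + 1)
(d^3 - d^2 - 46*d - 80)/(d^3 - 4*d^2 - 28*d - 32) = (d + 5)/(d + 2)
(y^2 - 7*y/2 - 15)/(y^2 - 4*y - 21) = (-y^2 + 7*y/2 + 15)/(-y^2 + 4*y + 21)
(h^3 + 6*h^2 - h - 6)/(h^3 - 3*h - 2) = (h^2 + 5*h - 6)/(h^2 - h - 2)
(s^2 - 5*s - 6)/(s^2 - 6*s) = (s + 1)/s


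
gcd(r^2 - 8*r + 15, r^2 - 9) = r - 3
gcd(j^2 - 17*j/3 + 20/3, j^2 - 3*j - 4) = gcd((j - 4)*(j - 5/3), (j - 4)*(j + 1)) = j - 4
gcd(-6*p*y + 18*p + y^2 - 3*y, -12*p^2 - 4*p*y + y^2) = -6*p + y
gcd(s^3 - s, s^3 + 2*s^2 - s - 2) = s^2 - 1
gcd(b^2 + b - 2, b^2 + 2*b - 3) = b - 1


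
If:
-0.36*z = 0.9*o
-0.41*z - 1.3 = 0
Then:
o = 1.27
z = -3.17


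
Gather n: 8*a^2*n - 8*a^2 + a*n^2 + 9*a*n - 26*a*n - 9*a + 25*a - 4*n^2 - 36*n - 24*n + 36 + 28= -8*a^2 + 16*a + n^2*(a - 4) + n*(8*a^2 - 17*a - 60) + 64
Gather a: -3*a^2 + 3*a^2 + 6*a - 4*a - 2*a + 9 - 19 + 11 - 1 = 0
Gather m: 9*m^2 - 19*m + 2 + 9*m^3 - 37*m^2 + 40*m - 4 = 9*m^3 - 28*m^2 + 21*m - 2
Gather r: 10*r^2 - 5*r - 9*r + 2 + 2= 10*r^2 - 14*r + 4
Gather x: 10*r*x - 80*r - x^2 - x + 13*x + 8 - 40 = -80*r - x^2 + x*(10*r + 12) - 32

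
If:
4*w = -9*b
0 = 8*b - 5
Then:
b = 5/8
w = -45/32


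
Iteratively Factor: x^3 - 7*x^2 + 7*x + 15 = (x + 1)*(x^2 - 8*x + 15) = (x - 3)*(x + 1)*(x - 5)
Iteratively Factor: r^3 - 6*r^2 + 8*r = (r)*(r^2 - 6*r + 8) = r*(r - 4)*(r - 2)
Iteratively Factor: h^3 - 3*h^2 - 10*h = (h)*(h^2 - 3*h - 10) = h*(h - 5)*(h + 2)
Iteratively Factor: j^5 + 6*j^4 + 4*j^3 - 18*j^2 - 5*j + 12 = (j + 4)*(j^4 + 2*j^3 - 4*j^2 - 2*j + 3) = (j - 1)*(j + 4)*(j^3 + 3*j^2 - j - 3) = (j - 1)^2*(j + 4)*(j^2 + 4*j + 3) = (j - 1)^2*(j + 1)*(j + 4)*(j + 3)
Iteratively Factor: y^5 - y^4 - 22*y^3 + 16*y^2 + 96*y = (y - 4)*(y^4 + 3*y^3 - 10*y^2 - 24*y) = (y - 4)*(y + 4)*(y^3 - y^2 - 6*y) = y*(y - 4)*(y + 4)*(y^2 - y - 6) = y*(y - 4)*(y - 3)*(y + 4)*(y + 2)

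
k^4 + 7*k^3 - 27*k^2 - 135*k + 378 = (k - 3)^2*(k + 6)*(k + 7)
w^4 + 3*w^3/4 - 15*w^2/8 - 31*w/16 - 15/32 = (w - 3/2)*(w + 1/2)^2*(w + 5/4)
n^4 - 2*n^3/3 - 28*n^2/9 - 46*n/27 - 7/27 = (n - 7/3)*(n + 1/3)^2*(n + 1)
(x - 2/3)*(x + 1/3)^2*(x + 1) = x^4 + x^3 - x^2/3 - 11*x/27 - 2/27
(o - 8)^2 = o^2 - 16*o + 64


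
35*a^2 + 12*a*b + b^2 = (5*a + b)*(7*a + b)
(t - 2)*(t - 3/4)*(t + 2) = t^3 - 3*t^2/4 - 4*t + 3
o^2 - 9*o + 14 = (o - 7)*(o - 2)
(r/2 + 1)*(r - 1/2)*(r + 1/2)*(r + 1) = r^4/2 + 3*r^3/2 + 7*r^2/8 - 3*r/8 - 1/4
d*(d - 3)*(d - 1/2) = d^3 - 7*d^2/2 + 3*d/2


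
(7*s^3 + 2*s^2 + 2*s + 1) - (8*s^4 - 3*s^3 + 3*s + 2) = -8*s^4 + 10*s^3 + 2*s^2 - s - 1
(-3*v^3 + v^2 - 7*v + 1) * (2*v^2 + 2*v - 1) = -6*v^5 - 4*v^4 - 9*v^3 - 13*v^2 + 9*v - 1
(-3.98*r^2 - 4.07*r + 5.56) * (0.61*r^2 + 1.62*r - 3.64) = -2.4278*r^4 - 8.9303*r^3 + 11.2854*r^2 + 23.822*r - 20.2384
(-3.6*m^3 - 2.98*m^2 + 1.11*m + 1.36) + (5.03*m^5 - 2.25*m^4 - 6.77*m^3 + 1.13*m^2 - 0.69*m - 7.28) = 5.03*m^5 - 2.25*m^4 - 10.37*m^3 - 1.85*m^2 + 0.42*m - 5.92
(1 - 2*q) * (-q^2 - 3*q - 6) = 2*q^3 + 5*q^2 + 9*q - 6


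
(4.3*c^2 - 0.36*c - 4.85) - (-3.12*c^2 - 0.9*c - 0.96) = 7.42*c^2 + 0.54*c - 3.89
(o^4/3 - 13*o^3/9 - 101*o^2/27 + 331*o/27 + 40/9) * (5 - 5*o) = -5*o^5/3 + 80*o^4/9 + 310*o^3/27 - 80*o^2 + 1055*o/27 + 200/9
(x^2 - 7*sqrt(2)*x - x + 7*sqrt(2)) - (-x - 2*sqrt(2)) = x^2 - 7*sqrt(2)*x + 9*sqrt(2)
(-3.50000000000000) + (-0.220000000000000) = -3.72000000000000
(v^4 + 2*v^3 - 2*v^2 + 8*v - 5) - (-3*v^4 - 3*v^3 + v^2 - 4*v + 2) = 4*v^4 + 5*v^3 - 3*v^2 + 12*v - 7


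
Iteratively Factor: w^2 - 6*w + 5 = (w - 1)*(w - 5)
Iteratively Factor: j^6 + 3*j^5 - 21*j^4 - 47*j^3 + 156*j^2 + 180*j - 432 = (j - 2)*(j^5 + 5*j^4 - 11*j^3 - 69*j^2 + 18*j + 216) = (j - 2)^2*(j^4 + 7*j^3 + 3*j^2 - 63*j - 108) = (j - 2)^2*(j + 4)*(j^3 + 3*j^2 - 9*j - 27) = (j - 2)^2*(j + 3)*(j + 4)*(j^2 - 9) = (j - 3)*(j - 2)^2*(j + 3)*(j + 4)*(j + 3)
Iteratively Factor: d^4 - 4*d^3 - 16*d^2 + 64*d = (d - 4)*(d^3 - 16*d) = (d - 4)*(d + 4)*(d^2 - 4*d) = (d - 4)^2*(d + 4)*(d)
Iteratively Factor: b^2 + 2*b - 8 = (b - 2)*(b + 4)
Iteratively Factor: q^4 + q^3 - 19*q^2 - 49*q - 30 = (q - 5)*(q^3 + 6*q^2 + 11*q + 6) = (q - 5)*(q + 1)*(q^2 + 5*q + 6) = (q - 5)*(q + 1)*(q + 2)*(q + 3)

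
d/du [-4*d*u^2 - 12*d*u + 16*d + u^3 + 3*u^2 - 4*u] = -8*d*u - 12*d + 3*u^2 + 6*u - 4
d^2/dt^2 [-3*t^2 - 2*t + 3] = -6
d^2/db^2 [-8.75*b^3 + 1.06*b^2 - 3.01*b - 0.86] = 2.12 - 52.5*b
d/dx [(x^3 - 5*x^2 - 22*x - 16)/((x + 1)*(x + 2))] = 1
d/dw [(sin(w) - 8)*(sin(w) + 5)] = (2*sin(w) - 3)*cos(w)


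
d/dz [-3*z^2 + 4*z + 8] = 4 - 6*z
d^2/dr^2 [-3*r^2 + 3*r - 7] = -6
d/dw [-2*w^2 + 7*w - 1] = 7 - 4*w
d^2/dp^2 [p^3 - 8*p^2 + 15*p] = 6*p - 16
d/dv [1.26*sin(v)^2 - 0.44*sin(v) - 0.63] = (2.52*sin(v) - 0.44)*cos(v)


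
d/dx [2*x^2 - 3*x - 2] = 4*x - 3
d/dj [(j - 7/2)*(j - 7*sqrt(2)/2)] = 2*j - 7*sqrt(2)/2 - 7/2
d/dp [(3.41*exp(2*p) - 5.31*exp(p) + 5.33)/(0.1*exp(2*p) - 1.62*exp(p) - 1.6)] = (-4.9932*exp(2*p) - 11.978*exp(p) + 17.1306)*exp(p)/(0.01*exp(4*p) - 0.324*exp(3*p) + 2.3044*exp(2*p) + 5.184*exp(p) + 2.56)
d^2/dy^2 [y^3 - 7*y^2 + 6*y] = 6*y - 14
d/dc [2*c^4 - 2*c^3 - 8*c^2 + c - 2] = 8*c^3 - 6*c^2 - 16*c + 1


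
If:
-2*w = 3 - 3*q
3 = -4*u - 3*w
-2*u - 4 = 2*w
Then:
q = -7/3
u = 3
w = -5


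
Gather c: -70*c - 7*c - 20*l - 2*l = -77*c - 22*l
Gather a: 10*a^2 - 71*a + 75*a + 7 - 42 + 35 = 10*a^2 + 4*a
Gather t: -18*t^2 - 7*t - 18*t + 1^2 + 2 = -18*t^2 - 25*t + 3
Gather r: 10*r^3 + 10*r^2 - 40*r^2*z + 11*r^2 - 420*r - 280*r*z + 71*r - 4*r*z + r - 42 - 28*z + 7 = 10*r^3 + r^2*(21 - 40*z) + r*(-284*z - 348) - 28*z - 35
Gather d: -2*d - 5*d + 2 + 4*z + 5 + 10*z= -7*d + 14*z + 7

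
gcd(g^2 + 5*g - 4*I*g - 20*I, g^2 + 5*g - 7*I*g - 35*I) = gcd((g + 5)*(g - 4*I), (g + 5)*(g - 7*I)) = g + 5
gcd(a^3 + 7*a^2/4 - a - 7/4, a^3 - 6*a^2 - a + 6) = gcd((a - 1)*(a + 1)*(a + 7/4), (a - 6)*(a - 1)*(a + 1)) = a^2 - 1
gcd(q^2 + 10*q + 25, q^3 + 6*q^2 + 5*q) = q + 5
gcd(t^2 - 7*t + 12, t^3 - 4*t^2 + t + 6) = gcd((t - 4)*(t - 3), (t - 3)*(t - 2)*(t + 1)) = t - 3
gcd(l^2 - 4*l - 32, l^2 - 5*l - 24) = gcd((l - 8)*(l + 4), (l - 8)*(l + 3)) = l - 8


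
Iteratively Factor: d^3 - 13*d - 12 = (d - 4)*(d^2 + 4*d + 3) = (d - 4)*(d + 3)*(d + 1)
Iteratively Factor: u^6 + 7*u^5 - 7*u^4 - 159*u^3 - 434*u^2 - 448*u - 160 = (u + 1)*(u^5 + 6*u^4 - 13*u^3 - 146*u^2 - 288*u - 160) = (u - 5)*(u + 1)*(u^4 + 11*u^3 + 42*u^2 + 64*u + 32) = (u - 5)*(u + 1)*(u + 4)*(u^3 + 7*u^2 + 14*u + 8) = (u - 5)*(u + 1)*(u + 4)^2*(u^2 + 3*u + 2) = (u - 5)*(u + 1)^2*(u + 4)^2*(u + 2)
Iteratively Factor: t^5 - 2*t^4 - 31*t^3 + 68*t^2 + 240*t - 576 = (t - 4)*(t^4 + 2*t^3 - 23*t^2 - 24*t + 144) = (t - 4)*(t - 3)*(t^3 + 5*t^2 - 8*t - 48) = (t - 4)*(t - 3)*(t + 4)*(t^2 + t - 12) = (t - 4)*(t - 3)*(t + 4)^2*(t - 3)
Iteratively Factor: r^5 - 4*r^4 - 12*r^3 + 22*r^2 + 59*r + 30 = (r + 1)*(r^4 - 5*r^3 - 7*r^2 + 29*r + 30) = (r - 3)*(r + 1)*(r^3 - 2*r^2 - 13*r - 10) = (r - 3)*(r + 1)^2*(r^2 - 3*r - 10) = (r - 5)*(r - 3)*(r + 1)^2*(r + 2)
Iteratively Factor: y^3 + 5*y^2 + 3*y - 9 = (y + 3)*(y^2 + 2*y - 3) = (y - 1)*(y + 3)*(y + 3)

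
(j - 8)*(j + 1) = j^2 - 7*j - 8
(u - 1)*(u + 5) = u^2 + 4*u - 5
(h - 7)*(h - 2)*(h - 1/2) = h^3 - 19*h^2/2 + 37*h/2 - 7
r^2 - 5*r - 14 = (r - 7)*(r + 2)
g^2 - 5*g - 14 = (g - 7)*(g + 2)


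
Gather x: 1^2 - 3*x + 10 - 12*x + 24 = 35 - 15*x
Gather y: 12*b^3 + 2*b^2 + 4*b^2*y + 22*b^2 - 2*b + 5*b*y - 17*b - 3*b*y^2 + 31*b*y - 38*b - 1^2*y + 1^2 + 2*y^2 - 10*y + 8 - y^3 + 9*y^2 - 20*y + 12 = 12*b^3 + 24*b^2 - 57*b - y^3 + y^2*(11 - 3*b) + y*(4*b^2 + 36*b - 31) + 21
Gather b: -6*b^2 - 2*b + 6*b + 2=-6*b^2 + 4*b + 2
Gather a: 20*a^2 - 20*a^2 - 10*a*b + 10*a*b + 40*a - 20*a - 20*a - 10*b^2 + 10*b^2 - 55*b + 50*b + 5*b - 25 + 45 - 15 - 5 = 0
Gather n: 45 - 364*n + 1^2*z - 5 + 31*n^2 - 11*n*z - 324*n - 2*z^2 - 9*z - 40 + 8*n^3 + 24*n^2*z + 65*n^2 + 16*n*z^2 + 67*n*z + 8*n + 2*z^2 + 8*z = 8*n^3 + n^2*(24*z + 96) + n*(16*z^2 + 56*z - 680)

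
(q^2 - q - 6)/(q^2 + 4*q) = (q^2 - q - 6)/(q*(q + 4))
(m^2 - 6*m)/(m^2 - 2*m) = (m - 6)/(m - 2)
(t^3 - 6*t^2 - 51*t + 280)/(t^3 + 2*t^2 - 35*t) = (t - 8)/t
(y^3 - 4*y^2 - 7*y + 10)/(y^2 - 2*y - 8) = (y^2 - 6*y + 5)/(y - 4)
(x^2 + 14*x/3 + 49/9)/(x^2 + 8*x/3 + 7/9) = (3*x + 7)/(3*x + 1)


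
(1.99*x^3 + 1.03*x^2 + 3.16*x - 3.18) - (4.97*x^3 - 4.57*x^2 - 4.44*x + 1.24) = -2.98*x^3 + 5.6*x^2 + 7.6*x - 4.42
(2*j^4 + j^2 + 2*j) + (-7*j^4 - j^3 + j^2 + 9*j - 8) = -5*j^4 - j^3 + 2*j^2 + 11*j - 8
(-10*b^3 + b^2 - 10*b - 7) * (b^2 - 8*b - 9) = -10*b^5 + 81*b^4 + 72*b^3 + 64*b^2 + 146*b + 63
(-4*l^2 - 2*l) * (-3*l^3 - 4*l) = 12*l^5 + 6*l^4 + 16*l^3 + 8*l^2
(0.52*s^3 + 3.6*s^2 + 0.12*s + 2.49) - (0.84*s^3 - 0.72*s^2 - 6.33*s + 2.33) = -0.32*s^3 + 4.32*s^2 + 6.45*s + 0.16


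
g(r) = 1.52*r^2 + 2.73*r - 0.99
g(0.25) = -0.21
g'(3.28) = 12.70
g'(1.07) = 5.98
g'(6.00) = 20.97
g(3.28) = 24.32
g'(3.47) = 13.28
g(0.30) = -0.03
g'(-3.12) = -6.75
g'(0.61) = 4.58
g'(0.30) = 3.64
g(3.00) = 20.88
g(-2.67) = 2.56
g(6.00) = 70.11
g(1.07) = 3.67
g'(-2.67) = -5.39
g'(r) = 3.04*r + 2.73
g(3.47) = 26.79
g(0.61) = 1.24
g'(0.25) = 3.49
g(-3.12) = 5.29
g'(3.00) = 11.85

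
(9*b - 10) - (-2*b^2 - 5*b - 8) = 2*b^2 + 14*b - 2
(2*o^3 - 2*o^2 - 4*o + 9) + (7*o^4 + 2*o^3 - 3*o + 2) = 7*o^4 + 4*o^3 - 2*o^2 - 7*o + 11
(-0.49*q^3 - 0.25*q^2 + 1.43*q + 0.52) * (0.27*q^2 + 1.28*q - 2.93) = -0.1323*q^5 - 0.6947*q^4 + 1.5018*q^3 + 2.7033*q^2 - 3.5243*q - 1.5236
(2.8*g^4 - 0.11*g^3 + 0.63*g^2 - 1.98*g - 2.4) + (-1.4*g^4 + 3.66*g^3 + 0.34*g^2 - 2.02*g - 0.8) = 1.4*g^4 + 3.55*g^3 + 0.97*g^2 - 4.0*g - 3.2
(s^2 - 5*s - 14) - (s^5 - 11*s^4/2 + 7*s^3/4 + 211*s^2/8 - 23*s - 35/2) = -s^5 + 11*s^4/2 - 7*s^3/4 - 203*s^2/8 + 18*s + 7/2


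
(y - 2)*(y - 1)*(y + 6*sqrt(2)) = y^3 - 3*y^2 + 6*sqrt(2)*y^2 - 18*sqrt(2)*y + 2*y + 12*sqrt(2)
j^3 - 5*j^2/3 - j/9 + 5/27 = (j - 5/3)*(j - 1/3)*(j + 1/3)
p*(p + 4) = p^2 + 4*p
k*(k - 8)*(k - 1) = k^3 - 9*k^2 + 8*k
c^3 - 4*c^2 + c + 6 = (c - 3)*(c - 2)*(c + 1)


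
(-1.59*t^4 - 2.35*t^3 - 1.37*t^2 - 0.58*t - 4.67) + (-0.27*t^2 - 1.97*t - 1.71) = -1.59*t^4 - 2.35*t^3 - 1.64*t^2 - 2.55*t - 6.38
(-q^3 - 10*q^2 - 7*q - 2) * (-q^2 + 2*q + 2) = q^5 + 8*q^4 - 15*q^3 - 32*q^2 - 18*q - 4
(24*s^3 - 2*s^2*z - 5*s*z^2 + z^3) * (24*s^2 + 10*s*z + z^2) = 576*s^5 + 192*s^4*z - 116*s^3*z^2 - 28*s^2*z^3 + 5*s*z^4 + z^5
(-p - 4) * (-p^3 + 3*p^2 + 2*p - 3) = p^4 + p^3 - 14*p^2 - 5*p + 12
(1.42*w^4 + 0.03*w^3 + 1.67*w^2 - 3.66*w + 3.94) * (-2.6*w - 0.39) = -3.692*w^5 - 0.6318*w^4 - 4.3537*w^3 + 8.8647*w^2 - 8.8166*w - 1.5366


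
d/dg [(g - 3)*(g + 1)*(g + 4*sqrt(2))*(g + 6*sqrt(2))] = 4*g^3 - 6*g^2 + 30*sqrt(2)*g^2 - 40*sqrt(2)*g + 90*g - 96 - 30*sqrt(2)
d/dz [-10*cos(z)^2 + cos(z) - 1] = (20*cos(z) - 1)*sin(z)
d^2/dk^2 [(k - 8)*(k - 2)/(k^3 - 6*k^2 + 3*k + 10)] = 2*(k^3 - 24*k^2 + 111*k - 188)/(k^6 - 12*k^5 + 33*k^4 + 56*k^3 - 165*k^2 - 300*k - 125)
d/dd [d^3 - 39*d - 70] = 3*d^2 - 39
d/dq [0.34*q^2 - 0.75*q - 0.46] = 0.68*q - 0.75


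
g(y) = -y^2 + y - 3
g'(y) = 1 - 2*y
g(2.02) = -5.06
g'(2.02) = -3.04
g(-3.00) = -15.00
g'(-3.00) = 7.00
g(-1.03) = -5.09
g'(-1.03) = 3.06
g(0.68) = -2.78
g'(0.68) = -0.36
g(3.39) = -11.10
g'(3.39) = -5.78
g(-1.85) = -8.27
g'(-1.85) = 4.70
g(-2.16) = -9.83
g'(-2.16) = 5.32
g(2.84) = -8.23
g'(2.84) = -4.68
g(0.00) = -3.00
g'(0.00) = 1.00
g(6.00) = -33.00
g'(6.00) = -11.00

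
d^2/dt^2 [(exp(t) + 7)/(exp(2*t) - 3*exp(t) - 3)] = (exp(4*t) + 31*exp(3*t) - 45*exp(2*t) + 138*exp(t) - 54)*exp(t)/(exp(6*t) - 9*exp(5*t) + 18*exp(4*t) + 27*exp(3*t) - 54*exp(2*t) - 81*exp(t) - 27)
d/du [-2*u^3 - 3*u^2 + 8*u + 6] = -6*u^2 - 6*u + 8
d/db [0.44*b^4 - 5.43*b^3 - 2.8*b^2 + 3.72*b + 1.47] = 1.76*b^3 - 16.29*b^2 - 5.6*b + 3.72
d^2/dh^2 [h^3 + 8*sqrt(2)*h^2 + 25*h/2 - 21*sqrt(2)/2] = 6*h + 16*sqrt(2)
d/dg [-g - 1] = -1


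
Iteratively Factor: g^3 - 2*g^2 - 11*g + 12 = (g + 3)*(g^2 - 5*g + 4) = (g - 1)*(g + 3)*(g - 4)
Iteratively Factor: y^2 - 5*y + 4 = (y - 1)*(y - 4)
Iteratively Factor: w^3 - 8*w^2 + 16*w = (w - 4)*(w^2 - 4*w) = w*(w - 4)*(w - 4)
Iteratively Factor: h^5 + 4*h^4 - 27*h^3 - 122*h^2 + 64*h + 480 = (h + 4)*(h^4 - 27*h^2 - 14*h + 120) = (h + 3)*(h + 4)*(h^3 - 3*h^2 - 18*h + 40) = (h - 5)*(h + 3)*(h + 4)*(h^2 + 2*h - 8) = (h - 5)*(h - 2)*(h + 3)*(h + 4)*(h + 4)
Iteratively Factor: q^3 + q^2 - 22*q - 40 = (q + 4)*(q^2 - 3*q - 10) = (q + 2)*(q + 4)*(q - 5)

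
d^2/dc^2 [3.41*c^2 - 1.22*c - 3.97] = 6.82000000000000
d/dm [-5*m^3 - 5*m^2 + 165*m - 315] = -15*m^2 - 10*m + 165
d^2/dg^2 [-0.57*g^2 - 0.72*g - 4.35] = -1.14000000000000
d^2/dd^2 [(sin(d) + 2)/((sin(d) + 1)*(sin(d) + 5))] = (-sin(d)^4 - sin(d)^3 - 3*sin(d)^2 + 13*sin(d) + 64)/((sin(d) + 1)^2*(sin(d) + 5)^3)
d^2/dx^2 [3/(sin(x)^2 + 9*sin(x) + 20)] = 3*(-4*sin(x)^4 - 27*sin(x)^3 + 5*sin(x)^2 + 234*sin(x) + 122)/(sin(x)^2 + 9*sin(x) + 20)^3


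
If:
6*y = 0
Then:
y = 0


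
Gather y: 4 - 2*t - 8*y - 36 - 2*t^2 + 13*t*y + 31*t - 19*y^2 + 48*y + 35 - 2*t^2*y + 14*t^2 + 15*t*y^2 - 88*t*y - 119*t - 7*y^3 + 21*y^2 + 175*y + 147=12*t^2 - 90*t - 7*y^3 + y^2*(15*t + 2) + y*(-2*t^2 - 75*t + 215) + 150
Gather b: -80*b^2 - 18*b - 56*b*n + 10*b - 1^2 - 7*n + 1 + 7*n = -80*b^2 + b*(-56*n - 8)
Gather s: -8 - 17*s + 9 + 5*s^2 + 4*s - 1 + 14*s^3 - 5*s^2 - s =14*s^3 - 14*s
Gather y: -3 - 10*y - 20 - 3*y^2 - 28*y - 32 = -3*y^2 - 38*y - 55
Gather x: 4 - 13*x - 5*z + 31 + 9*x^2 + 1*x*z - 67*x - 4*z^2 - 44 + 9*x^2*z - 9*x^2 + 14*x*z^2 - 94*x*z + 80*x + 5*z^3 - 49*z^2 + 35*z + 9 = 9*x^2*z + x*(14*z^2 - 93*z) + 5*z^3 - 53*z^2 + 30*z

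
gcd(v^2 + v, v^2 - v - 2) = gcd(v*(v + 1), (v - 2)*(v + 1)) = v + 1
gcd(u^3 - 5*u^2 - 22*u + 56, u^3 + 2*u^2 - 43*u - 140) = u^2 - 3*u - 28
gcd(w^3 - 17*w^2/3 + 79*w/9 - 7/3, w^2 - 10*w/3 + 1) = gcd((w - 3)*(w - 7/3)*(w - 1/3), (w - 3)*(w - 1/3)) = w^2 - 10*w/3 + 1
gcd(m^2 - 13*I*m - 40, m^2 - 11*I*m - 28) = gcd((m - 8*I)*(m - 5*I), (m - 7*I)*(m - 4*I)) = 1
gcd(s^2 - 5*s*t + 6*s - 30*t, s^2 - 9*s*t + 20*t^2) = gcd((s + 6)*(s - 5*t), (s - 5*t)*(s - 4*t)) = s - 5*t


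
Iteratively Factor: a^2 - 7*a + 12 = (a - 4)*(a - 3)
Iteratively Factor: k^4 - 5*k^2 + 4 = (k + 2)*(k^3 - 2*k^2 - k + 2) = (k + 1)*(k + 2)*(k^2 - 3*k + 2) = (k - 2)*(k + 1)*(k + 2)*(k - 1)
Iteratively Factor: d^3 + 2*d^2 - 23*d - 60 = (d - 5)*(d^2 + 7*d + 12) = (d - 5)*(d + 4)*(d + 3)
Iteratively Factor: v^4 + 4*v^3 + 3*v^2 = (v)*(v^3 + 4*v^2 + 3*v) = v*(v + 1)*(v^2 + 3*v) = v*(v + 1)*(v + 3)*(v)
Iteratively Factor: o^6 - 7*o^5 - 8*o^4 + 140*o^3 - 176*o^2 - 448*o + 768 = (o - 4)*(o^5 - 3*o^4 - 20*o^3 + 60*o^2 + 64*o - 192) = (o - 4)*(o + 2)*(o^4 - 5*o^3 - 10*o^2 + 80*o - 96) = (o - 4)^2*(o + 2)*(o^3 - o^2 - 14*o + 24) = (o - 4)^2*(o + 2)*(o + 4)*(o^2 - 5*o + 6) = (o - 4)^2*(o - 3)*(o + 2)*(o + 4)*(o - 2)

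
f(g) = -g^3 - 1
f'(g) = -3*g^2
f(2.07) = -9.87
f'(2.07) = -12.85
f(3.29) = -36.61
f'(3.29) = -32.47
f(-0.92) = -0.22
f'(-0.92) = -2.54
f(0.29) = -1.02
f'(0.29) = -0.25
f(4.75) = -108.17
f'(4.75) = -67.69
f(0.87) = -1.66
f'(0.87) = -2.27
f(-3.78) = 53.01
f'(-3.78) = -42.87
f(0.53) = -1.15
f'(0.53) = -0.84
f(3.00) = -28.00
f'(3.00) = -27.00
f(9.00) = -730.00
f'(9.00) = -243.00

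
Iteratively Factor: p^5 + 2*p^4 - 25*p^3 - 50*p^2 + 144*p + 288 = (p + 3)*(p^4 - p^3 - 22*p^2 + 16*p + 96) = (p - 4)*(p + 3)*(p^3 + 3*p^2 - 10*p - 24) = (p - 4)*(p - 3)*(p + 3)*(p^2 + 6*p + 8) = (p - 4)*(p - 3)*(p + 2)*(p + 3)*(p + 4)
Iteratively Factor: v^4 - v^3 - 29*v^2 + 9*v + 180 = (v - 5)*(v^3 + 4*v^2 - 9*v - 36) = (v - 5)*(v - 3)*(v^2 + 7*v + 12) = (v - 5)*(v - 3)*(v + 4)*(v + 3)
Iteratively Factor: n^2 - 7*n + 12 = (n - 3)*(n - 4)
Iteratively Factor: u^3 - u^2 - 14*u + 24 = (u - 2)*(u^2 + u - 12) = (u - 2)*(u + 4)*(u - 3)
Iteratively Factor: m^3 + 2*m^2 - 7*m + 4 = (m - 1)*(m^2 + 3*m - 4) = (m - 1)^2*(m + 4)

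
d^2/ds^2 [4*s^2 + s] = 8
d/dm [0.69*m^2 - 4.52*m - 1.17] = 1.38*m - 4.52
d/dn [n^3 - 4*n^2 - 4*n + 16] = 3*n^2 - 8*n - 4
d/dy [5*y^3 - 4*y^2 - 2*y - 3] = 15*y^2 - 8*y - 2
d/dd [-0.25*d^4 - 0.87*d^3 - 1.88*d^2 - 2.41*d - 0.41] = -1.0*d^3 - 2.61*d^2 - 3.76*d - 2.41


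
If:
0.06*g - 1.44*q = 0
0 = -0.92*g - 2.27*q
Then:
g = 0.00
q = 0.00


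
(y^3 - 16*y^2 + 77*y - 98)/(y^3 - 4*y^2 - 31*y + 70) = (y - 7)/(y + 5)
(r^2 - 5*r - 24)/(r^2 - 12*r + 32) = (r + 3)/(r - 4)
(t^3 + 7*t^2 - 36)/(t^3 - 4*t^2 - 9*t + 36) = (t^2 + 4*t - 12)/(t^2 - 7*t + 12)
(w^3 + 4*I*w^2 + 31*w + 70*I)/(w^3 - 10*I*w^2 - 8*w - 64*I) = (w^2 + 2*I*w + 35)/(w^2 - 12*I*w - 32)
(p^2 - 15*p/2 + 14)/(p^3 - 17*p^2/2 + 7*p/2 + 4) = (2*p^2 - 15*p + 28)/(2*p^3 - 17*p^2 + 7*p + 8)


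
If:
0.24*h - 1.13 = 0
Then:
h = 4.71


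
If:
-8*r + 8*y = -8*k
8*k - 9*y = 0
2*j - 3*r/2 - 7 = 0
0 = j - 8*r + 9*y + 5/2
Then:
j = 2047/410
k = 216/205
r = 408/205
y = 192/205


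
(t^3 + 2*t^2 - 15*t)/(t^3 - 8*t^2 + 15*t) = (t + 5)/(t - 5)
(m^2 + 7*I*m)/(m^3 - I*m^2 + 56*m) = 1/(m - 8*I)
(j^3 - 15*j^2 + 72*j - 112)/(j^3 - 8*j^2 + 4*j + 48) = (j^2 - 11*j + 28)/(j^2 - 4*j - 12)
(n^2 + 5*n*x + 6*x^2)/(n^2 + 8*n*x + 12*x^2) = (n + 3*x)/(n + 6*x)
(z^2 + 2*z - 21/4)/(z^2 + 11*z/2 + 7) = (z - 3/2)/(z + 2)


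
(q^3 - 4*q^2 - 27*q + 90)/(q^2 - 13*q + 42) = (q^2 + 2*q - 15)/(q - 7)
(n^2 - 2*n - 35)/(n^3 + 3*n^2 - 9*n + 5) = (n - 7)/(n^2 - 2*n + 1)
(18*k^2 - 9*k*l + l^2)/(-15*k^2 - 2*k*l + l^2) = (-18*k^2 + 9*k*l - l^2)/(15*k^2 + 2*k*l - l^2)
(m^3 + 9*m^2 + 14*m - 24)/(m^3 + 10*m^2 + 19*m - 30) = (m + 4)/(m + 5)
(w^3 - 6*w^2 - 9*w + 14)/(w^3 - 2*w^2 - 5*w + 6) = (w - 7)/(w - 3)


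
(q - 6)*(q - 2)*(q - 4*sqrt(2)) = q^3 - 8*q^2 - 4*sqrt(2)*q^2 + 12*q + 32*sqrt(2)*q - 48*sqrt(2)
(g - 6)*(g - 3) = g^2 - 9*g + 18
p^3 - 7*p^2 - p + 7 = (p - 7)*(p - 1)*(p + 1)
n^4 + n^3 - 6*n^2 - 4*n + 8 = (n - 2)*(n - 1)*(n + 2)^2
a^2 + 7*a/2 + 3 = (a + 3/2)*(a + 2)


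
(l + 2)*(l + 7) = l^2 + 9*l + 14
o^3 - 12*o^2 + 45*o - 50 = (o - 5)^2*(o - 2)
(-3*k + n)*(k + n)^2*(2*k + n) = -6*k^4 - 13*k^3*n - 7*k^2*n^2 + k*n^3 + n^4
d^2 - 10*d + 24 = (d - 6)*(d - 4)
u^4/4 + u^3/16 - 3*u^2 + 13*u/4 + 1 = (u/4 + 1)*(u - 2)^2*(u + 1/4)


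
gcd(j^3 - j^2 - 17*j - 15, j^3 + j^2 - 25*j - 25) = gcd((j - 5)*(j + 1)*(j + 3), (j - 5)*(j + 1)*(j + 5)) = j^2 - 4*j - 5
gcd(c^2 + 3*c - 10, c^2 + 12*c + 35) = c + 5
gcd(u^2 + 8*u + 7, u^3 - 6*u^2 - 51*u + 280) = u + 7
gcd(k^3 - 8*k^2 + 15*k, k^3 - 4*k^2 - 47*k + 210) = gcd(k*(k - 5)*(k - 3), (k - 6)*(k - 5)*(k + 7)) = k - 5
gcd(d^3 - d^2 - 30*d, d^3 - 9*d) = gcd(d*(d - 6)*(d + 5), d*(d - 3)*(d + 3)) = d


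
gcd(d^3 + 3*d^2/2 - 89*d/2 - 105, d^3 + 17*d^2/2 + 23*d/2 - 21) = d + 6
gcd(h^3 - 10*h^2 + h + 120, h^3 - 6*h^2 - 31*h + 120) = h - 8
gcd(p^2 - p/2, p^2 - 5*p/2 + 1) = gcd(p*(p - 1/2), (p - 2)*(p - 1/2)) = p - 1/2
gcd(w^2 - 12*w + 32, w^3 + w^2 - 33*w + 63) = 1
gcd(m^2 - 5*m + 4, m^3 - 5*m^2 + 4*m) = m^2 - 5*m + 4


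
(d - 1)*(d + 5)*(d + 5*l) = d^3 + 5*d^2*l + 4*d^2 + 20*d*l - 5*d - 25*l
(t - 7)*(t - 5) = t^2 - 12*t + 35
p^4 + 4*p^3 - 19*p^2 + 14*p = p*(p - 2)*(p - 1)*(p + 7)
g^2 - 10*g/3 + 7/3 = (g - 7/3)*(g - 1)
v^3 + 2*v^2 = v^2*(v + 2)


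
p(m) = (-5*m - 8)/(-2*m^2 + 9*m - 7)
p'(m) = (-5*m - 8)*(4*m - 9)/(-2*m^2 + 9*m - 7)^2 - 5/(-2*m^2 + 9*m - 7) = (-10*m^2 - 32*m + 107)/(4*m^4 - 36*m^3 + 109*m^2 - 126*m + 49)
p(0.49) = 3.40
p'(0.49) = 9.43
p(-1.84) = -0.04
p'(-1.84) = 0.14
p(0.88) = 19.72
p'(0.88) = 179.81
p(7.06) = 1.00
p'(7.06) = -0.33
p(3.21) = -18.76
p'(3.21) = -60.11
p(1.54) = -7.42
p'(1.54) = 7.59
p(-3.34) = -0.15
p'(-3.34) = 0.03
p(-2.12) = -0.07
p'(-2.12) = 0.11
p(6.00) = 1.52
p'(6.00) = -0.71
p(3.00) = -11.50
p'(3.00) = -19.75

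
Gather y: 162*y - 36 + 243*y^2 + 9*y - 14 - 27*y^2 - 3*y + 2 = 216*y^2 + 168*y - 48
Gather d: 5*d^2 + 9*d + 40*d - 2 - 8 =5*d^2 + 49*d - 10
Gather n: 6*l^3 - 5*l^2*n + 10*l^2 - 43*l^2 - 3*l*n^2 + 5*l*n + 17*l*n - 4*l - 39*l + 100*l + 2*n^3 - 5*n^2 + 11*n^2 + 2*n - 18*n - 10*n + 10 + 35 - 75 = 6*l^3 - 33*l^2 + 57*l + 2*n^3 + n^2*(6 - 3*l) + n*(-5*l^2 + 22*l - 26) - 30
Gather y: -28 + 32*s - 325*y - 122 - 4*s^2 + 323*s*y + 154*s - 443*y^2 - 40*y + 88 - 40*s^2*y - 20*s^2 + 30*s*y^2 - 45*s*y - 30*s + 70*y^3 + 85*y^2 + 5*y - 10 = -24*s^2 + 156*s + 70*y^3 + y^2*(30*s - 358) + y*(-40*s^2 + 278*s - 360) - 72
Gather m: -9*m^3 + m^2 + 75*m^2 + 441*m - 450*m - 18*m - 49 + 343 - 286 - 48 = -9*m^3 + 76*m^2 - 27*m - 40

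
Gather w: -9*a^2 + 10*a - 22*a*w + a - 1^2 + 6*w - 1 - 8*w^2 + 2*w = -9*a^2 + 11*a - 8*w^2 + w*(8 - 22*a) - 2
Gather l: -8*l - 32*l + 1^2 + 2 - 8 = -40*l - 5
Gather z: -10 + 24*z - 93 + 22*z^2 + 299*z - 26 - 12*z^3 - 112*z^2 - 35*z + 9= -12*z^3 - 90*z^2 + 288*z - 120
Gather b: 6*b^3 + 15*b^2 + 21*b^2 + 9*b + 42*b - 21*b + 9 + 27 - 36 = 6*b^3 + 36*b^2 + 30*b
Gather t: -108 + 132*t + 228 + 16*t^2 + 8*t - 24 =16*t^2 + 140*t + 96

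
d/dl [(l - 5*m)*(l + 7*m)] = 2*l + 2*m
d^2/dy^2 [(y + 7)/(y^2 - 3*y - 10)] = 2*((-3*y - 4)*(-y^2 + 3*y + 10) - (y + 7)*(2*y - 3)^2)/(-y^2 + 3*y + 10)^3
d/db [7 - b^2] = -2*b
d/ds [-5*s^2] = -10*s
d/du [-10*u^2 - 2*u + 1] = -20*u - 2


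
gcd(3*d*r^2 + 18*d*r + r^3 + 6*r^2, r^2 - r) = r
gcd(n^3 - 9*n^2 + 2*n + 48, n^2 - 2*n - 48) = n - 8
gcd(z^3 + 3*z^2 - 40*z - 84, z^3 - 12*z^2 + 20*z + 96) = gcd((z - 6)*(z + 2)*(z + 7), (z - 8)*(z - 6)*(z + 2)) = z^2 - 4*z - 12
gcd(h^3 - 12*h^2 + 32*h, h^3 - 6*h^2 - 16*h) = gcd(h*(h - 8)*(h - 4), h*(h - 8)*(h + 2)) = h^2 - 8*h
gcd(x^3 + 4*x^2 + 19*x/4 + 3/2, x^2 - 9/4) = x + 3/2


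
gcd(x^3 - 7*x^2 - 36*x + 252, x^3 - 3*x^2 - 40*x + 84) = x^2 - x - 42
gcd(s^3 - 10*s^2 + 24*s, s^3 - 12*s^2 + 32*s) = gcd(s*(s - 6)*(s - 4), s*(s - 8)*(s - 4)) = s^2 - 4*s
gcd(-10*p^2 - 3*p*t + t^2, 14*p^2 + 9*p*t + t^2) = 2*p + t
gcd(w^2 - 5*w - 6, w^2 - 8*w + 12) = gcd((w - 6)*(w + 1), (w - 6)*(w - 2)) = w - 6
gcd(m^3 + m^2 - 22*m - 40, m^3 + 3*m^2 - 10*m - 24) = m^2 + 6*m + 8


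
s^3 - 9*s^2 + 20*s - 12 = (s - 6)*(s - 2)*(s - 1)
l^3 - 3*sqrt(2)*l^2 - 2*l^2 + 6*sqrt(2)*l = l*(l - 2)*(l - 3*sqrt(2))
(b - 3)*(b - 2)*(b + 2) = b^3 - 3*b^2 - 4*b + 12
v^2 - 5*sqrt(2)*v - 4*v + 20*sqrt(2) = (v - 4)*(v - 5*sqrt(2))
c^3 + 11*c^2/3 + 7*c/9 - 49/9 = (c - 1)*(c + 7/3)^2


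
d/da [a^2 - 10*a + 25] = 2*a - 10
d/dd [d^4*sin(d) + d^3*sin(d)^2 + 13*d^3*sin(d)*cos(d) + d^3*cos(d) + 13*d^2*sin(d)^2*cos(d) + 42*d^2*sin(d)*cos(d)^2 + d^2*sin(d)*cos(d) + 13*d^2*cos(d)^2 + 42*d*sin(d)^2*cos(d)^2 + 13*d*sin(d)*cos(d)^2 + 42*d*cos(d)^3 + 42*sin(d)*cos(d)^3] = d^4*cos(d) + 3*d^3*sin(d) + d^3*sin(2*d) + 13*d^3*cos(2*d) - 13*d^2*sin(d)/4 + 13*d^2*sin(2*d)/2 + 39*d^2*sin(3*d)/4 + 27*d^2*cos(d)/2 - d^2*cos(2*d)/2 + 63*d^2*cos(3*d)/2 + 3*d^2/2 - 21*d*sin(d)/2 + d*sin(2*d) - 21*d*sin(3*d)/2 + 21*d*sin(4*d) + 39*d*cos(d)/4 + 13*d*cos(2*d) + 13*d*cos(3*d)/4 + 13*d + 63*(1 - cos(2*d))^2/2 + 13*sin(d)/4 + 13*sin(3*d)/4 + 63*cos(d)/2 + 84*cos(2*d) + 21*cos(3*d)/2 - 42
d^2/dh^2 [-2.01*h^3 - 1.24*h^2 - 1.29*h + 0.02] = -12.06*h - 2.48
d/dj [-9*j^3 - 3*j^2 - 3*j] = -27*j^2 - 6*j - 3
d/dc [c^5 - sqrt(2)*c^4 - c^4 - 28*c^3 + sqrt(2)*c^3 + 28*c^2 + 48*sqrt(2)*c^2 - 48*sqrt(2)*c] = 5*c^4 - 4*sqrt(2)*c^3 - 4*c^3 - 84*c^2 + 3*sqrt(2)*c^2 + 56*c + 96*sqrt(2)*c - 48*sqrt(2)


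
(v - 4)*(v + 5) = v^2 + v - 20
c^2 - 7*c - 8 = (c - 8)*(c + 1)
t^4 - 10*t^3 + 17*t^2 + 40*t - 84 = (t - 7)*(t - 3)*(t - 2)*(t + 2)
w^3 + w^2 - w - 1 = (w - 1)*(w + 1)^2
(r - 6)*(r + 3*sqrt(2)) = r^2 - 6*r + 3*sqrt(2)*r - 18*sqrt(2)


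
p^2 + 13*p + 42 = (p + 6)*(p + 7)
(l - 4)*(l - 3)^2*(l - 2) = l^4 - 12*l^3 + 53*l^2 - 102*l + 72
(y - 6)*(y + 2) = y^2 - 4*y - 12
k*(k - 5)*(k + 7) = k^3 + 2*k^2 - 35*k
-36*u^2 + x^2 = (-6*u + x)*(6*u + x)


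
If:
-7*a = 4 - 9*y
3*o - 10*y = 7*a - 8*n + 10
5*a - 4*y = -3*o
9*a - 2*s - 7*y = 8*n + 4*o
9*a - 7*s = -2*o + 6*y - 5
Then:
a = -905/542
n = -4109/2168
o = 891/542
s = -125/542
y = -463/542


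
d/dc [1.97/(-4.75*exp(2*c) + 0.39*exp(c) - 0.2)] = (18.715*exp(c) - 0.7683)*exp(c)/(4.75*exp(2*c) - 0.39*exp(c) + 0.2)^2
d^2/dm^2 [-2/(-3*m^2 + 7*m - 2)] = 4*(-9*m^2 + 21*m + (6*m - 7)^2 - 6)/(3*m^2 - 7*m + 2)^3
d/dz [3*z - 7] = 3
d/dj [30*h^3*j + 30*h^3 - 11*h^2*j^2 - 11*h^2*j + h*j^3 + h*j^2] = h*(30*h^2 - 22*h*j - 11*h + 3*j^2 + 2*j)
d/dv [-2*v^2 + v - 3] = 1 - 4*v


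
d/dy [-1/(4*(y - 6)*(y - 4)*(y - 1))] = ((y - 6)*(y - 4) + (y - 6)*(y - 1) + (y - 4)*(y - 1))/(4*(y - 6)^2*(y - 4)^2*(y - 1)^2)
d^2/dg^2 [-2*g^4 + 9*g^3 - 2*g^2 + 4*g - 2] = -24*g^2 + 54*g - 4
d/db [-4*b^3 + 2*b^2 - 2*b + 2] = -12*b^2 + 4*b - 2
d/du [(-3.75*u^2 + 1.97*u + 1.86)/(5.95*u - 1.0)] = (-22.3125*u^2 + 7.5*u - 13.037)/(35.4025*u^2 - 11.9*u + 1.0)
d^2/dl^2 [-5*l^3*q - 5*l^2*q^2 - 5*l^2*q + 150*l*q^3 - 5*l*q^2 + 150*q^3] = 10*q*(-3*l - q - 1)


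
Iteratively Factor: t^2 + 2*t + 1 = (t + 1)*(t + 1)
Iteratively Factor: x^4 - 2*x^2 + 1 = (x + 1)*(x^3 - x^2 - x + 1) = (x - 1)*(x + 1)*(x^2 - 1) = (x - 1)^2*(x + 1)*(x + 1)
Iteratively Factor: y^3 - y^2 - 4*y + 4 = (y + 2)*(y^2 - 3*y + 2) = (y - 2)*(y + 2)*(y - 1)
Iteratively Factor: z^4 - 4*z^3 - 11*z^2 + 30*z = (z - 2)*(z^3 - 2*z^2 - 15*z) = z*(z - 2)*(z^2 - 2*z - 15) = z*(z - 5)*(z - 2)*(z + 3)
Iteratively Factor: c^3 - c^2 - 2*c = (c + 1)*(c^2 - 2*c) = (c - 2)*(c + 1)*(c)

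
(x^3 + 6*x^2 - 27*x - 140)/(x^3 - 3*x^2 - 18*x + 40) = (x + 7)/(x - 2)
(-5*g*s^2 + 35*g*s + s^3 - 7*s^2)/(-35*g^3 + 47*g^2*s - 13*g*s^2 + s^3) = s*(s - 7)/(7*g^2 - 8*g*s + s^2)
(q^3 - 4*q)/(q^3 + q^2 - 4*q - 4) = q/(q + 1)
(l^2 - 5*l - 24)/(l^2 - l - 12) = (l - 8)/(l - 4)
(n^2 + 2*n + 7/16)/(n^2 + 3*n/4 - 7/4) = (n + 1/4)/(n - 1)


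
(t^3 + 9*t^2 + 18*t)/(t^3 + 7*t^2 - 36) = t/(t - 2)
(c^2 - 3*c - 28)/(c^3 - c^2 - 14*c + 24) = (c - 7)/(c^2 - 5*c + 6)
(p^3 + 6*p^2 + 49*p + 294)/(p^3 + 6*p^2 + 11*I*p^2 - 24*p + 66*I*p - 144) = (p^2 + 49)/(p^2 + 11*I*p - 24)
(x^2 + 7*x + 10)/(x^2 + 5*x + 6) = (x + 5)/(x + 3)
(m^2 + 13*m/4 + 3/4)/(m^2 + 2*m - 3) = (m + 1/4)/(m - 1)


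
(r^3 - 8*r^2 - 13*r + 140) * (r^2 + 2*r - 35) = r^5 - 6*r^4 - 64*r^3 + 394*r^2 + 735*r - 4900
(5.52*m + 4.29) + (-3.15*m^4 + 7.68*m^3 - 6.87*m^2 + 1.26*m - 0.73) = -3.15*m^4 + 7.68*m^3 - 6.87*m^2 + 6.78*m + 3.56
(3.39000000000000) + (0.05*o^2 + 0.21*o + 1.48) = 0.05*o^2 + 0.21*o + 4.87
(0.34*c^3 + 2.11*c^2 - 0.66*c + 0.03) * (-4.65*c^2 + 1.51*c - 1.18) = -1.581*c^5 - 9.2981*c^4 + 5.8539*c^3 - 3.6259*c^2 + 0.8241*c - 0.0354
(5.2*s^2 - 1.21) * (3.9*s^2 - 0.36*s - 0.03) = 20.28*s^4 - 1.872*s^3 - 4.875*s^2 + 0.4356*s + 0.0363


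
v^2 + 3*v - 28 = (v - 4)*(v + 7)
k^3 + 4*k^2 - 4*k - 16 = (k - 2)*(k + 2)*(k + 4)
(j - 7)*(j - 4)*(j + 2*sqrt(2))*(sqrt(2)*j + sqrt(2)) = sqrt(2)*j^4 - 10*sqrt(2)*j^3 + 4*j^3 - 40*j^2 + 17*sqrt(2)*j^2 + 28*sqrt(2)*j + 68*j + 112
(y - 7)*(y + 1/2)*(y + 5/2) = y^3 - 4*y^2 - 79*y/4 - 35/4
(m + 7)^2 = m^2 + 14*m + 49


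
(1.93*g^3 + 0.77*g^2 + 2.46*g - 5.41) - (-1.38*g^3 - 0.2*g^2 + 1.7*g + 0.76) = 3.31*g^3 + 0.97*g^2 + 0.76*g - 6.17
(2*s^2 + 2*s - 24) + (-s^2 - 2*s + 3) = s^2 - 21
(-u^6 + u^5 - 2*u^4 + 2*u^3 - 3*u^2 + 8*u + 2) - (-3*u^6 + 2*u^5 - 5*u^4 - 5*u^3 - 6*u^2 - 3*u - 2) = 2*u^6 - u^5 + 3*u^4 + 7*u^3 + 3*u^2 + 11*u + 4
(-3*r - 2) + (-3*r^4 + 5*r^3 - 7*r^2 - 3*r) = -3*r^4 + 5*r^3 - 7*r^2 - 6*r - 2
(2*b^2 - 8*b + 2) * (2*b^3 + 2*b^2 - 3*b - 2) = 4*b^5 - 12*b^4 - 18*b^3 + 24*b^2 + 10*b - 4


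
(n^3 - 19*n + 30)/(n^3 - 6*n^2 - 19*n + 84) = (n^2 + 3*n - 10)/(n^2 - 3*n - 28)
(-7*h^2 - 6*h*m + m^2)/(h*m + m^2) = (-7*h + m)/m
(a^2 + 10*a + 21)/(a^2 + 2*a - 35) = (a + 3)/(a - 5)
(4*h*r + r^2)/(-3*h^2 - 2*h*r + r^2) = r*(4*h + r)/(-3*h^2 - 2*h*r + r^2)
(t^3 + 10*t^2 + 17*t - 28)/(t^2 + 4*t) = t + 6 - 7/t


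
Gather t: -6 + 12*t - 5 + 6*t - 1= 18*t - 12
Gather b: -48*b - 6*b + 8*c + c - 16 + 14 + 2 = -54*b + 9*c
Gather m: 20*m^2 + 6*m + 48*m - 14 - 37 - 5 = 20*m^2 + 54*m - 56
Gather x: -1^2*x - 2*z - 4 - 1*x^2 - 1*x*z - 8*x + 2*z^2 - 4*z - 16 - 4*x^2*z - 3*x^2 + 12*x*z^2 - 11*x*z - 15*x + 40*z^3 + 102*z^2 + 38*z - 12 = x^2*(-4*z - 4) + x*(12*z^2 - 12*z - 24) + 40*z^3 + 104*z^2 + 32*z - 32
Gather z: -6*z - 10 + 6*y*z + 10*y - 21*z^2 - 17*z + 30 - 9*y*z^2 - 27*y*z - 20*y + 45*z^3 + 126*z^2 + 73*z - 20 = -10*y + 45*z^3 + z^2*(105 - 9*y) + z*(50 - 21*y)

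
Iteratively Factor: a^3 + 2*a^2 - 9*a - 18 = (a + 2)*(a^2 - 9) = (a + 2)*(a + 3)*(a - 3)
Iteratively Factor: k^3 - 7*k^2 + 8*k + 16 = (k - 4)*(k^2 - 3*k - 4) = (k - 4)^2*(k + 1)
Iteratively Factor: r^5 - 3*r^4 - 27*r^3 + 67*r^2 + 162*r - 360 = (r + 3)*(r^4 - 6*r^3 - 9*r^2 + 94*r - 120) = (r + 3)*(r + 4)*(r^3 - 10*r^2 + 31*r - 30) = (r - 5)*(r + 3)*(r + 4)*(r^2 - 5*r + 6) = (r - 5)*(r - 2)*(r + 3)*(r + 4)*(r - 3)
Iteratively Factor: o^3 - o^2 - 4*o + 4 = (o + 2)*(o^2 - 3*o + 2) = (o - 2)*(o + 2)*(o - 1)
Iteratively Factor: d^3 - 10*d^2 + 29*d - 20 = (d - 5)*(d^2 - 5*d + 4) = (d - 5)*(d - 4)*(d - 1)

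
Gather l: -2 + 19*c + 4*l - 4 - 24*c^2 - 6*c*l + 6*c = -24*c^2 + 25*c + l*(4 - 6*c) - 6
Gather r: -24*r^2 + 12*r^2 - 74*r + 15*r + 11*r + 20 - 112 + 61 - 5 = -12*r^2 - 48*r - 36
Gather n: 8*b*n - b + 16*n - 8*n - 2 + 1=-b + n*(8*b + 8) - 1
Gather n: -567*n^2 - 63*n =-567*n^2 - 63*n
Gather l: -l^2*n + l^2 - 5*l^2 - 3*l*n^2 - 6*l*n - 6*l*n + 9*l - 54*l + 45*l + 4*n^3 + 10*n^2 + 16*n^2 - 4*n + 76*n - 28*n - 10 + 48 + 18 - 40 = l^2*(-n - 4) + l*(-3*n^2 - 12*n) + 4*n^3 + 26*n^2 + 44*n + 16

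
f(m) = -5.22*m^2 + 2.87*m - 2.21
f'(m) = 2.87 - 10.44*m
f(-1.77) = -23.64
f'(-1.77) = 21.35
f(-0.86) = -8.54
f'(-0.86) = 11.85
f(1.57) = -10.57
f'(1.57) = -13.52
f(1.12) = -5.54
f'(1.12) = -8.82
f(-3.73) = -85.54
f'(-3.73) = 41.81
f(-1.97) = -28.12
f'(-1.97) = 23.44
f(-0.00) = -2.21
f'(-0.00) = 2.87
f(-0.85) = -8.42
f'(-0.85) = 11.74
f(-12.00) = -788.33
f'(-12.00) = 128.15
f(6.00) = -172.91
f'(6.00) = -59.77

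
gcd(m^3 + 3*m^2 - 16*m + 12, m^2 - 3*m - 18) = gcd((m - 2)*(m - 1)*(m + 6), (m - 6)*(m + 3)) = 1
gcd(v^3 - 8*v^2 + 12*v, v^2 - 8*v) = v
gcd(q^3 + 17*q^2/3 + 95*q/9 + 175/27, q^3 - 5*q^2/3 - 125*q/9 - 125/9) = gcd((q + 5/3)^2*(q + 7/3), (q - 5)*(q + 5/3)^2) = q^2 + 10*q/3 + 25/9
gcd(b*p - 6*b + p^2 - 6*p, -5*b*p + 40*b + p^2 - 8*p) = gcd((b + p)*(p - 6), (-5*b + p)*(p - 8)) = 1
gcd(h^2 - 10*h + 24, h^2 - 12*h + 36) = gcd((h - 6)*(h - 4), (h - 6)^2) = h - 6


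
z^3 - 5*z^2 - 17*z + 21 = (z - 7)*(z - 1)*(z + 3)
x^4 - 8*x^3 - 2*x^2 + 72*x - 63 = (x - 7)*(x - 3)*(x - 1)*(x + 3)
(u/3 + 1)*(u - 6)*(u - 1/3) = u^3/3 - 10*u^2/9 - 17*u/3 + 2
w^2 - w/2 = w*(w - 1/2)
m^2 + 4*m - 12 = (m - 2)*(m + 6)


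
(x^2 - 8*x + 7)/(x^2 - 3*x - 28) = (x - 1)/(x + 4)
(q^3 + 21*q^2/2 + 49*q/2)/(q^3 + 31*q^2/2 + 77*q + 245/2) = q/(q + 5)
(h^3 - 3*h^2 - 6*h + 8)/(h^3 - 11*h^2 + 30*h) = (h^3 - 3*h^2 - 6*h + 8)/(h*(h^2 - 11*h + 30))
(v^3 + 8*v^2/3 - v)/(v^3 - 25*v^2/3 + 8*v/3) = (v + 3)/(v - 8)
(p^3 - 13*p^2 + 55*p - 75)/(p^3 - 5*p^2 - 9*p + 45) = (p - 5)/(p + 3)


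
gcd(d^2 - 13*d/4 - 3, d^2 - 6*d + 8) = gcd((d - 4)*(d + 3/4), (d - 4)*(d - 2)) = d - 4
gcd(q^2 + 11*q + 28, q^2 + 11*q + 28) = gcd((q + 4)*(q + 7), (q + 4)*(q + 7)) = q^2 + 11*q + 28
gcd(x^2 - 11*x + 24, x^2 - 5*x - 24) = x - 8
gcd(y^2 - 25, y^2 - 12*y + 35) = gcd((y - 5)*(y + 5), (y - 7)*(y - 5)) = y - 5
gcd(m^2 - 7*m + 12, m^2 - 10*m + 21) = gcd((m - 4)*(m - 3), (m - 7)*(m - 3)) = m - 3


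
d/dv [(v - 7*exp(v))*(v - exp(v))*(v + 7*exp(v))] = -v^2*exp(v) + 3*v^2 - 98*v*exp(2*v) - 2*v*exp(v) + 147*exp(3*v) - 49*exp(2*v)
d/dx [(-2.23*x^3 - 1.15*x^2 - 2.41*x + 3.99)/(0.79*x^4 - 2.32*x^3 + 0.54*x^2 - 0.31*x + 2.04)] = (1.7617*x^6 + 1.817*x^5 + 1.8395*x^4 - 22.4082*x^3 + 15.7807*x^2 - 9.0012*x - 3.6795)/(0.6241*x^8 - 3.6656*x^7 + 6.2356*x^6 - 2.9954*x^5 + 4.9532*x^4 - 9.8004*x^3 + 2.2993*x^2 - 1.2648*x + 4.1616)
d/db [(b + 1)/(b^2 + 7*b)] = (b*(b + 7) - (b + 1)*(2*b + 7))/(b^2*(b + 7)^2)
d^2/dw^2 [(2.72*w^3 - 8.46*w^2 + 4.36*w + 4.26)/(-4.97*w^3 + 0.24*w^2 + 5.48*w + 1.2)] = (-4.54747350886464e-13*w^7 + 411.450396000001*w^6 - 1090.660536*w^5 - 43.6922640000003*w^4 + 365.628864*w^3 + 260.694*w^2 - 202.023072*w - 171.697728)/(122.763473*w^9 - 17.784648*w^8 - 405.22398*w^7 - 49.7178*w^6 + 455.39448*w^5 + 174.267072*w^4 - 152.565632*w^3 - 109.14624*w^2 - 23.6736*w - 1.728)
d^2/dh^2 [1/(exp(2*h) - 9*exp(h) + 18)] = ((9 - 4*exp(h))*(exp(2*h) - 9*exp(h) + 18) + 2*(2*exp(h) - 9)^2*exp(h))*exp(h)/(exp(2*h) - 9*exp(h) + 18)^3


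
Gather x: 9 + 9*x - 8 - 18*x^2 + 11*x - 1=-18*x^2 + 20*x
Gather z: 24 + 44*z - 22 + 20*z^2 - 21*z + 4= 20*z^2 + 23*z + 6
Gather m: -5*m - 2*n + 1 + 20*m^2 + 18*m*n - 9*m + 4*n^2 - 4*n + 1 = 20*m^2 + m*(18*n - 14) + 4*n^2 - 6*n + 2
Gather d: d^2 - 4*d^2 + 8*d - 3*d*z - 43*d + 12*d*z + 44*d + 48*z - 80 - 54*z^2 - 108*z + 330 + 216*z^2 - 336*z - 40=-3*d^2 + d*(9*z + 9) + 162*z^2 - 396*z + 210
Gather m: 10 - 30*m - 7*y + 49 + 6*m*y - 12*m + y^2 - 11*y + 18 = m*(6*y - 42) + y^2 - 18*y + 77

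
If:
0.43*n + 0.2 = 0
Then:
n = -0.47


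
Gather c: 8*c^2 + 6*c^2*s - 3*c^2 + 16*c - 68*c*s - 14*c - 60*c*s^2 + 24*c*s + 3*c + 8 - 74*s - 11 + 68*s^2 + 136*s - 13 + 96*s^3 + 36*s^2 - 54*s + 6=c^2*(6*s + 5) + c*(-60*s^2 - 44*s + 5) + 96*s^3 + 104*s^2 + 8*s - 10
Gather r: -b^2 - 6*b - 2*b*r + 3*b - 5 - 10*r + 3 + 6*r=-b^2 - 3*b + r*(-2*b - 4) - 2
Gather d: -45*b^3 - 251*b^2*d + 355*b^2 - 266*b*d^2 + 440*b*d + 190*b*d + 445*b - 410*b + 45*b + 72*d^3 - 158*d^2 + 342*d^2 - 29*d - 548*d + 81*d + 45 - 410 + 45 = -45*b^3 + 355*b^2 + 80*b + 72*d^3 + d^2*(184 - 266*b) + d*(-251*b^2 + 630*b - 496) - 320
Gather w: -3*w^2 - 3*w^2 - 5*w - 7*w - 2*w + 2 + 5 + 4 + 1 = -6*w^2 - 14*w + 12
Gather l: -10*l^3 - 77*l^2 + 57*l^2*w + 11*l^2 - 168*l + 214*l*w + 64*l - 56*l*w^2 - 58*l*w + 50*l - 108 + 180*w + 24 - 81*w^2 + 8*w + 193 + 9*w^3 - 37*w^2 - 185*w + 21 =-10*l^3 + l^2*(57*w - 66) + l*(-56*w^2 + 156*w - 54) + 9*w^3 - 118*w^2 + 3*w + 130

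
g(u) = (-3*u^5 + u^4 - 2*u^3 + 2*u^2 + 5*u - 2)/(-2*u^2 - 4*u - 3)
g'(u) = (4*u + 4)*(-3*u^5 + u^4 - 2*u^3 + 2*u^2 + 5*u - 2)/(-2*u^2 - 4*u - 3)^2 + (-15*u^4 + 4*u^3 - 6*u^2 + 4*u + 5)/(-2*u^2 - 4*u - 3) = (18*u^6 + 44*u^5 + 37*u^4 + 4*u^3 + 20*u^2 - 20*u - 23)/(4*u^4 + 16*u^3 + 28*u^2 + 24*u + 9)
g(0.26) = 0.14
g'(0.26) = -1.52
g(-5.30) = -359.67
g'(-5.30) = 169.29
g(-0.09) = 0.92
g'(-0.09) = -2.98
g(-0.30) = 1.64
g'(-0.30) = -3.85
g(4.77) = 104.17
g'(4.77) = 74.57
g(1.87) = 3.15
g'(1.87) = 7.41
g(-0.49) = 2.36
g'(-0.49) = -3.34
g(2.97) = 19.60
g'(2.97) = 24.20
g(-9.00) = -1436.29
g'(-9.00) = 433.23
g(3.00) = 20.33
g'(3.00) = 24.81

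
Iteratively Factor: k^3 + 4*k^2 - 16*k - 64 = (k - 4)*(k^2 + 8*k + 16) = (k - 4)*(k + 4)*(k + 4)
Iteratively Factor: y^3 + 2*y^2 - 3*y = (y)*(y^2 + 2*y - 3) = y*(y - 1)*(y + 3)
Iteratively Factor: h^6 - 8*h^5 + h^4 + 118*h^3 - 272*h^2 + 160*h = (h - 2)*(h^5 - 6*h^4 - 11*h^3 + 96*h^2 - 80*h) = (h - 2)*(h - 1)*(h^4 - 5*h^3 - 16*h^2 + 80*h) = (h - 2)*(h - 1)*(h + 4)*(h^3 - 9*h^2 + 20*h) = h*(h - 2)*(h - 1)*(h + 4)*(h^2 - 9*h + 20) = h*(h - 5)*(h - 2)*(h - 1)*(h + 4)*(h - 4)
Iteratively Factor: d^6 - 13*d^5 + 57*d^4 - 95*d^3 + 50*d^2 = (d - 1)*(d^5 - 12*d^4 + 45*d^3 - 50*d^2) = (d - 5)*(d - 1)*(d^4 - 7*d^3 + 10*d^2) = d*(d - 5)*(d - 1)*(d^3 - 7*d^2 + 10*d) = d*(d - 5)*(d - 2)*(d - 1)*(d^2 - 5*d) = d*(d - 5)^2*(d - 2)*(d - 1)*(d)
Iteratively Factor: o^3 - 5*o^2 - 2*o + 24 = (o + 2)*(o^2 - 7*o + 12) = (o - 4)*(o + 2)*(o - 3)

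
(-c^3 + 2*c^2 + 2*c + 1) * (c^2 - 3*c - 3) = -c^5 + 5*c^4 - c^3 - 11*c^2 - 9*c - 3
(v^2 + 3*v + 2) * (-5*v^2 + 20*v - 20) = -5*v^4 + 5*v^3 + 30*v^2 - 20*v - 40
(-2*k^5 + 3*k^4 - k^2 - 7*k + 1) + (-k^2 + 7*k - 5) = -2*k^5 + 3*k^4 - 2*k^2 - 4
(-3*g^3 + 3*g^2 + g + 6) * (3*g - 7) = -9*g^4 + 30*g^3 - 18*g^2 + 11*g - 42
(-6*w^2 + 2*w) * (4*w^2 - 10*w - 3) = -24*w^4 + 68*w^3 - 2*w^2 - 6*w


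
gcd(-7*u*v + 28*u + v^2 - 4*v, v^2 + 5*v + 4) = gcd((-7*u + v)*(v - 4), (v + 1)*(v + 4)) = 1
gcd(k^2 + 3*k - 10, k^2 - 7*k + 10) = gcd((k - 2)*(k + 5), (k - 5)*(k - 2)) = k - 2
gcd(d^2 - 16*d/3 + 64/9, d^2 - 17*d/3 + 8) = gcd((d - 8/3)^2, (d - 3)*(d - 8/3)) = d - 8/3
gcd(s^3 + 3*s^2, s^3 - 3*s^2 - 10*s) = s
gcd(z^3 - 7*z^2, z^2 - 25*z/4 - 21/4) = z - 7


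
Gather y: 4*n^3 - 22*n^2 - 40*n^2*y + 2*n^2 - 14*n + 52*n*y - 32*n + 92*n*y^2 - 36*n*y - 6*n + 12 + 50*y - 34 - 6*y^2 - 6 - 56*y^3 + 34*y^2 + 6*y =4*n^3 - 20*n^2 - 52*n - 56*y^3 + y^2*(92*n + 28) + y*(-40*n^2 + 16*n + 56) - 28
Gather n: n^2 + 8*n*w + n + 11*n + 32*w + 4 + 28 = n^2 + n*(8*w + 12) + 32*w + 32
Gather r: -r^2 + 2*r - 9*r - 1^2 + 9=-r^2 - 7*r + 8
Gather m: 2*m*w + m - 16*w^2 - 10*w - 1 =m*(2*w + 1) - 16*w^2 - 10*w - 1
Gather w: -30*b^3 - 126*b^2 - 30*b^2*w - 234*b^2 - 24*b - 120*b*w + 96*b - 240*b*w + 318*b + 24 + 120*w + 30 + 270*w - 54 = -30*b^3 - 360*b^2 + 390*b + w*(-30*b^2 - 360*b + 390)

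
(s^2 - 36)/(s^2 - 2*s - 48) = (s - 6)/(s - 8)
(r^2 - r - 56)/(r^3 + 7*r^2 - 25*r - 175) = (r - 8)/(r^2 - 25)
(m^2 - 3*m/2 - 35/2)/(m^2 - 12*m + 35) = (m + 7/2)/(m - 7)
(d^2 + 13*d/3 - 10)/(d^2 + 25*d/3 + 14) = (3*d - 5)/(3*d + 7)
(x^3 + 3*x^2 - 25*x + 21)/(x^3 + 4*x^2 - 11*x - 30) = (x^2 + 6*x - 7)/(x^2 + 7*x + 10)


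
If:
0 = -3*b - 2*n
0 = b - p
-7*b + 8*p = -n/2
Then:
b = 0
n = 0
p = 0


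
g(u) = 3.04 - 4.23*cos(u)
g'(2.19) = 3.44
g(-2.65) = 6.77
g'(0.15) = 0.63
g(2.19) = 5.50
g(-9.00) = 6.89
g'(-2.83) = -1.30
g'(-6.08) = 0.85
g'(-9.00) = -1.74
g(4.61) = 3.47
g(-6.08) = -1.10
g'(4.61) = -4.21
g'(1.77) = 4.15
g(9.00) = 6.89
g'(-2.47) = -2.63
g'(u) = 4.23*sin(u)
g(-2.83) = 7.07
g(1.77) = 3.88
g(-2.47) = 6.35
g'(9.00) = 1.74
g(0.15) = -1.14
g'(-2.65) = -2.00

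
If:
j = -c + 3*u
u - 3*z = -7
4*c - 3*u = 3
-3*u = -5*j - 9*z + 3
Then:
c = -1/5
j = -18/5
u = -19/15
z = 86/45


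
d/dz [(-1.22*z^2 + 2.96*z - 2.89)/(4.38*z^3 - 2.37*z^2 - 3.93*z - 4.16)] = (5.3436*z^4 - 25.9296*z^3 + 49.7844*z^2 - 3.5482*z - 23.6713)/(19.1844*z^6 - 20.7612*z^5 - 28.8099*z^4 - 17.8134*z^3 + 35.1633*z^2 + 32.6976*z + 17.3056)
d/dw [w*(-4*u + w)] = -4*u + 2*w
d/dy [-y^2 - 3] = -2*y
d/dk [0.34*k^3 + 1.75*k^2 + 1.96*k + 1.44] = 1.02*k^2 + 3.5*k + 1.96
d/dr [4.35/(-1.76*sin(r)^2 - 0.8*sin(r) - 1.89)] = (15.312*sin(r) + 3.48)*cos(r)/(1.76*sin(r)^2 + 0.8*sin(r) + 1.89)^2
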